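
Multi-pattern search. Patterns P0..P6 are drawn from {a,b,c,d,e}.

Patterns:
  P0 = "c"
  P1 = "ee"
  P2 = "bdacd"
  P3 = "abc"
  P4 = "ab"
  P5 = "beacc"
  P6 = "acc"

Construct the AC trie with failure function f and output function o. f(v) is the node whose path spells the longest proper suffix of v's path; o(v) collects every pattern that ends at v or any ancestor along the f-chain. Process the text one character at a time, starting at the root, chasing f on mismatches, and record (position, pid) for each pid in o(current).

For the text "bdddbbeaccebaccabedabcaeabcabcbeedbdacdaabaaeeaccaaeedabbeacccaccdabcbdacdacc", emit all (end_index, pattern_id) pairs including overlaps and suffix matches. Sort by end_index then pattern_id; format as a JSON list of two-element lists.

Build:
Trie nodes:
  0='ε' goto a→9 b→4 c→1 e→2
  1='c' goto ·  ←P0
  2='e' goto e→3
  3='ee' goto ·  ←P1
  4='b' goto d→5 e→12
  5='bd' goto a→6
  6='bda' goto c→7
  7='bdac' goto d→8
  8='bdacd' goto ·  ←P2
  9='a' goto b→10 c→16
  10='ab' goto c→11  ←P4
  11='abc' goto ·  ←P3
  12='be' goto a→13
  13='bea' goto c→14
  14='beac' goto c→15
  15='beacc' goto ·  ←P5
  16='ac' goto c→17
  17='acc' goto ·  ←P6

BFS fail/out derivation:
  fail(1) 'c': from fail(0)=0 chase 'c': 0 ⇒ 0;  out={0}∪out(0)={0}
  fail(2) 'e': from fail(0)=0 chase 'e': 0 ⇒ 0;  out=∅∪out(0)=∅
  fail(4) 'b': from fail(0)=0 chase 'b': 0 ⇒ 0;  out=∅∪out(0)=∅
  fail(9) 'a': from fail(0)=0 chase 'a': 0 ⇒ 0;  out=∅∪out(0)=∅
  fail(3) 'ee': from fail(2)=0 chase 'e': 0 ⇒ 2;  out={1}∪out(2)={1}
  fail(5) 'bd': from fail(4)=0 chase 'd': 0 ⇒ 0;  out=∅∪out(0)=∅
  fail(10) 'ab': from fail(9)=0 chase 'b': 0 ⇒ 4;  out={4}∪out(4)={4}
  fail(12) 'be': from fail(4)=0 chase 'e': 0 ⇒ 2;  out=∅∪out(2)=∅
  fail(16) 'ac': from fail(9)=0 chase 'c': 0 ⇒ 1;  out=∅∪out(1)={0}
  fail(6) 'bda': from fail(5)=0 chase 'a': 0 ⇒ 9;  out=∅∪out(9)=∅
  fail(11) 'abc': from fail(10)=4 chase 'c': 4→0 ⇒ 1;  out={3}∪out(1)={0,3}
  fail(13) 'bea': from fail(12)=2 chase 'a': 2→0 ⇒ 9;  out=∅∪out(9)=∅
  fail(17) 'acc': from fail(16)=1 chase 'c': 1→0 ⇒ 1;  out={6}∪out(1)={0,6}
  fail(7) 'bdac': from fail(6)=9 chase 'c': 9 ⇒ 16;  out=∅∪out(16)={0}
  fail(14) 'beac': from fail(13)=9 chase 'c': 9 ⇒ 16;  out=∅∪out(16)={0}
  fail(8) 'bdacd': from fail(7)=16 chase 'd': 16→1→0 ⇒ 0;  out={2}∪out(0)={2}
  fail(15) 'beacc': from fail(14)=16 chase 'c': 16 ⇒ 17;  out={5}∪out(17)={0,5,6}

Scan:
i=0 'b': node 0→4
i=1 'd': node 4→5
i=2 'd': node 5→0 ·f
i=3 'd': node 0→0
i=4 'b': node 0→4
i=5 'b': node 4→4 ·f
i=6 'e': node 4→12
i=7 'a': node 12→13
i=8 'c': node 13→14  emit P0@[8:8]
i=9 'c': node 14→15  emit P0@[9:9],P5@[5:9],P6@[7:9]
i=10 'e': node 15→2 ·f
i=11 'b': node 2→4 ·f
i=12 'a': node 4→9 ·f
i=13 'c': node 9→16  emit P0@[13:13]
i=14 'c': node 16→17  emit P0@[14:14],P6@[12:14]
i=15 'a': node 17→9 ·f
i=16 'b': node 9→10  emit P4@[15:16]
i=17 'e': node 10→12 ·f
i=18 'd': node 12→0 ·f
i=19 'a': node 0→9
i=20 'b': node 9→10  emit P4@[19:20]
i=21 'c': node 10→11  emit P0@[21:21],P3@[19:21]
i=22 'a': node 11→9 ·f
i=23 'e': node 9→2 ·f
i=24 'a': node 2→9 ·f
i=25 'b': node 9→10  emit P4@[24:25]
i=26 'c': node 10→11  emit P0@[26:26],P3@[24:26]
i=27 'a': node 11→9 ·f
i=28 'b': node 9→10  emit P4@[27:28]
i=29 'c': node 10→11  emit P0@[29:29],P3@[27:29]
i=30 'b': node 11→4 ·f
i=31 'e': node 4→12
i=32 'e': node 12→3 ·f  emit P1@[31:32]
i=33 'd': node 3→0 ·f
i=34 'b': node 0→4
i=35 'd': node 4→5
i=36 'a': node 5→6
i=37 'c': node 6→7  emit P0@[37:37]
i=38 'd': node 7→8  emit P2@[34:38]
i=39 'a': node 8→9 ·f
i=40 'a': node 9→9 ·f
i=41 'b': node 9→10  emit P4@[40:41]
i=42 'a': node 10→9 ·f
i=43 'a': node 9→9 ·f
i=44 'e': node 9→2 ·f
i=45 'e': node 2→3  emit P1@[44:45]
i=46 'a': node 3→9 ·f
i=47 'c': node 9→16  emit P0@[47:47]
i=48 'c': node 16→17  emit P0@[48:48],P6@[46:48]
i=49 'a': node 17→9 ·f
i=50 'a': node 9→9 ·f
i=51 'e': node 9→2 ·f
i=52 'e': node 2→3  emit P1@[51:52]
i=53 'd': node 3→0 ·f
i=54 'a': node 0→9
i=55 'b': node 9→10  emit P4@[54:55]
i=56 'b': node 10→4 ·f
i=57 'e': node 4→12
i=58 'a': node 12→13
i=59 'c': node 13→14  emit P0@[59:59]
i=60 'c': node 14→15  emit P0@[60:60],P5@[56:60],P6@[58:60]
i=61 'c': node 15→1 ·f  emit P0@[61:61]
i=62 'a': node 1→9 ·f
i=63 'c': node 9→16  emit P0@[63:63]
i=64 'c': node 16→17  emit P0@[64:64],P6@[62:64]
i=65 'd': node 17→0 ·f
i=66 'a': node 0→9
i=67 'b': node 9→10  emit P4@[66:67]
i=68 'c': node 10→11  emit P0@[68:68],P3@[66:68]
i=69 'b': node 11→4 ·f
i=70 'd': node 4→5
i=71 'a': node 5→6
i=72 'c': node 6→7  emit P0@[72:72]
i=73 'd': node 7→8  emit P2@[69:73]
i=74 'a': node 8→9 ·f
i=75 'c': node 9→16  emit P0@[75:75]
i=76 'c': node 16→17  emit P0@[76:76],P6@[74:76]

All matches (sorted): [[8,0],[9,0],[9,5],[9,6],[13,0],[14,0],[14,6],[16,4],[20,4],[21,0],[21,3],[25,4],[26,0],[26,3],[28,4],[29,0],[29,3],[32,1],[37,0],[38,2],[41,4],[45,1],[47,0],[48,0],[48,6],[52,1],[55,4],[59,0],[60,0],[60,5],[60,6],[61,0],[63,0],[64,0],[64,6],[67,4],[68,0],[68,3],[72,0],[73,2],[75,0],[76,0],[76,6]]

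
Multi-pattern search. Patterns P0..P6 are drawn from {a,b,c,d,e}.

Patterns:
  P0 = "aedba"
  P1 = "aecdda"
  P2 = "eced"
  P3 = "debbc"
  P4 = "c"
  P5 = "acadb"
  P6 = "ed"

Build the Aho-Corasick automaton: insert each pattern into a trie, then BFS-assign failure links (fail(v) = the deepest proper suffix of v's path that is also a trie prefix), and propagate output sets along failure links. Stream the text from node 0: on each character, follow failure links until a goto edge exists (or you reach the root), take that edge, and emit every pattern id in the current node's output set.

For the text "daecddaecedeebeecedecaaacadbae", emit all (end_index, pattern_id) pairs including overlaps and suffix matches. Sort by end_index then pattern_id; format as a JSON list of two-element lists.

Construct AC machine:
Trie nodes:
  0='ε' goto a→1 c→19 d→14 e→10
  1='a' goto c→20 e→2
  2='ae' goto c→6 d→3
  3='aed' goto b→4
  4='aedb' goto a→5
  5='aedba' goto ·  [P0 ends]
  6='aec' goto d→7
  7='aecd' goto d→8
  8='aecdd' goto a→9
  9='aecdda' goto ·  [P1 ends]
  10='e' goto c→11 d→24
  11='ec' goto e→12
  12='ece' goto d→13
  13='eced' goto ·  [P2 ends]
  14='d' goto e→15
  15='de' goto b→16
  16='deb' goto b→17
  17='debb' goto c→18
  18='debbc' goto ·  [P3 ends]
  19='c' goto ·  [P4 ends]
  20='ac' goto a→21
  21='aca' goto d→22
  22='acad' goto b→23
  23='acadb' goto ·  [P5 ends]
  24='ed' goto ·  [P6 ends]

Failure links (BFS by depth):
  n1('a'): parent n0 fail=0; on 'a' 0 → fail=0;  out ∅∪∅=∅
  n10('e'): parent n0 fail=0; on 'e' 0 → fail=0;  out ∅∪∅=∅
  n14('d'): parent n0 fail=0; on 'd' 0 → fail=0;  out ∅∪∅=∅
  n19('c'): parent n0 fail=0; on 'c' 0 → fail=0;  out {4}∪∅={4}
  n2('ae'): parent n1 fail=0; on 'e' 0 → fail=10;  out ∅∪∅=∅
  n11('ec'): parent n10 fail=0; on 'c' 0 → fail=19;  out ∅∪{4}={4}
  n15('de'): parent n14 fail=0; on 'e' 0 → fail=10;  out ∅∪∅=∅
  n20('ac'): parent n1 fail=0; on 'c' 0 → fail=19;  out ∅∪{4}={4}
  n24('ed'): parent n10 fail=0; on 'd' 0 → fail=14;  out {6}∪∅={6}
  n3('aed'): parent n2 fail=10; on 'd' 10 → fail=24;  out ∅∪{6}={6}
  n6('aec'): parent n2 fail=10; on 'c' 10 → fail=11;  out ∅∪{4}={4}
  n12('ece'): parent n11 fail=19; on 'e' 19→0 → fail=10;  out ∅∪∅=∅
  n16('deb'): parent n15 fail=10; on 'b' 10→0 → fail=0;  out ∅∪∅=∅
  n21('aca'): parent n20 fail=19; on 'a' 19→0 → fail=1;  out ∅∪∅=∅
  n4('aedb'): parent n3 fail=24; on 'b' 24→14→0 → fail=0;  out ∅∪∅=∅
  n7('aecd'): parent n6 fail=11; on 'd' 11→19→0 → fail=14;  out ∅∪∅=∅
  n13('eced'): parent n12 fail=10; on 'd' 10 → fail=24;  out {2}∪{6}={2,6}
  n17('debb'): parent n16 fail=0; on 'b' 0 → fail=0;  out ∅∪∅=∅
  n22('acad'): parent n21 fail=1; on 'd' 1→0 → fail=14;  out ∅∪∅=∅
  n5('aedba'): parent n4 fail=0; on 'a' 0 → fail=1;  out {0}∪∅={0}
  n8('aecdd'): parent n7 fail=14; on 'd' 14→0 → fail=14;  out ∅∪∅=∅
  n18('debbc'): parent n17 fail=0; on 'c' 0 → fail=19;  out {3}∪{4}={3,4}
  n23('acadb'): parent n22 fail=14; on 'b' 14→0 → fail=0;  out {5}∪∅={5}
  n9('aecdda'): parent n8 fail=14; on 'a' 14→0 → fail=1;  out {1}∪∅={1}

Run:
pos 0 'd': at 14
pos 1 'a': at 1 (via fail)
pos 2 'e': at 2
pos 3 'c': at 6  emit P4@[3:3]
pos 4 'd': at 7
pos 5 'd': at 8
pos 6 'a': at 9  emit P1@[1:6]
pos 7 'e': at 2 (via fail)
pos 8 'c': at 6  emit P4@[8:8]
pos 9 'e': at 12 (via fail)
pos 10 'd': at 13  emit P2@[7:10],P6@[9:10]
pos 11 'e': at 15 (via fail)
pos 12 'e': at 10 (via fail)
pos 13 'b': at 0 (via fail)
pos 14 'e': at 10
pos 15 'e': at 10 (via fail)
pos 16 'c': at 11  emit P4@[16:16]
pos 17 'e': at 12
pos 18 'd': at 13  emit P2@[15:18],P6@[17:18]
pos 19 'e': at 15 (via fail)
pos 20 'c': at 11 (via fail)  emit P4@[20:20]
pos 21 'a': at 1 (via fail)
pos 22 'a': at 1 (via fail)
pos 23 'a': at 1 (via fail)
pos 24 'c': at 20  emit P4@[24:24]
pos 25 'a': at 21
pos 26 'd': at 22
pos 27 'b': at 23  emit P5@[23:27]
pos 28 'a': at 1 (via fail)
pos 29 'e': at 2

Result: [[3,4],[6,1],[8,4],[10,2],[10,6],[16,4],[18,2],[18,6],[20,4],[24,4],[27,5]]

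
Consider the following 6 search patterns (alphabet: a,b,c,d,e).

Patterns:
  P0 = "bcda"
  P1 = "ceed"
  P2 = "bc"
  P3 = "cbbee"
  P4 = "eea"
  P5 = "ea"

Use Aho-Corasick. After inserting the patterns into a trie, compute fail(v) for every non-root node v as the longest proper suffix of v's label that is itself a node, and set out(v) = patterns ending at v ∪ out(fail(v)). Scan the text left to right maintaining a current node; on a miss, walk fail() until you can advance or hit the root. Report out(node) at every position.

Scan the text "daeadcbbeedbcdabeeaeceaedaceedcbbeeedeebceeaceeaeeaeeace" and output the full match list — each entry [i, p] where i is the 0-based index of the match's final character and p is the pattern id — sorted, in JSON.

Construct AC machine:
Trie nodes:
  0='ε' goto b→1 c→5 e→13
  1='b' goto c→2
  2='bc' goto d→3  ←P2
  3='bcd' goto a→4
  4='bcda' goto ·  ←P0
  5='c' goto b→9 e→6
  6='ce' goto e→7
  7='cee' goto d→8
  8='ceed' goto ·  ←P1
  9='cb' goto b→10
  10='cbb' goto e→11
  11='cbbe' goto e→12
  12='cbbee' goto ·  ←P3
  13='e' goto a→16 e→14
  14='ee' goto a→15
  15='eea' goto ·  ←P4
  16='ea' goto ·  ←P5

BFS fail/out derivation:
  n1('b'): parent n0 fail=0; on 'b' 0 → fail=0;  out ∅∪∅=∅
  n5('c'): parent n0 fail=0; on 'c' 0 → fail=0;  out ∅∪∅=∅
  n13('e'): parent n0 fail=0; on 'e' 0 → fail=0;  out ∅∪∅=∅
  n2('bc'): parent n1 fail=0; on 'c' 0 → fail=5;  out {2}∪∅={2}
  n6('ce'): parent n5 fail=0; on 'e' 0 → fail=13;  out ∅∪∅=∅
  n9('cb'): parent n5 fail=0; on 'b' 0 → fail=1;  out ∅∪∅=∅
  n14('ee'): parent n13 fail=0; on 'e' 0 → fail=13;  out ∅∪∅=∅
  n16('ea'): parent n13 fail=0; on 'a' 0 → fail=0;  out {5}∪∅={5}
  n3('bcd'): parent n2 fail=5; on 'd' 5→0 → fail=0;  out ∅∪∅=∅
  n7('cee'): parent n6 fail=13; on 'e' 13 → fail=14;  out ∅∪∅=∅
  n10('cbb'): parent n9 fail=1; on 'b' 1→0 → fail=1;  out ∅∪∅=∅
  n15('eea'): parent n14 fail=13; on 'a' 13 → fail=16;  out {4}∪{5}={4,5}
  n4('bcda'): parent n3 fail=0; on 'a' 0 → fail=0;  out {0}∪∅={0}
  n8('ceed'): parent n7 fail=14; on 'd' 14→13→0 → fail=0;  out {1}∪∅={1}
  n11('cbbe'): parent n10 fail=1; on 'e' 1→0 → fail=13;  out ∅∪∅=∅
  n12('cbbee'): parent n11 fail=13; on 'e' 13 → fail=14;  out {3}∪∅={3}

Scan:
i=0 'd': node 0→0
i=1 'a': node 0→0
i=2 'e': node 0→13
i=3 'a': node 13→16  → match P5@[2:3]
i=4 'd': node 16→0 (fail-walked)
i=5 'c': node 0→5
i=6 'b': node 5→9
i=7 'b': node 9→10
i=8 'e': node 10→11
i=9 'e': node 11→12  → match P3@[5:9]
i=10 'd': node 12→0 (fail-walked)
i=11 'b': node 0→1
i=12 'c': node 1→2  → match P2@[11:12]
i=13 'd': node 2→3
i=14 'a': node 3→4  → match P0@[11:14]
i=15 'b': node 4→1 (fail-walked)
i=16 'e': node 1→13 (fail-walked)
i=17 'e': node 13→14
i=18 'a': node 14→15  → match P4@[16:18],P5@[17:18]
i=19 'e': node 15→13 (fail-walked)
i=20 'c': node 13→5 (fail-walked)
i=21 'e': node 5→6
i=22 'a': node 6→16 (fail-walked)  → match P5@[21:22]
i=23 'e': node 16→13 (fail-walked)
i=24 'd': node 13→0 (fail-walked)
i=25 'a': node 0→0
i=26 'c': node 0→5
i=27 'e': node 5→6
i=28 'e': node 6→7
i=29 'd': node 7→8  → match P1@[26:29]
i=30 'c': node 8→5 (fail-walked)
i=31 'b': node 5→9
i=32 'b': node 9→10
i=33 'e': node 10→11
i=34 'e': node 11→12  → match P3@[30:34]
i=35 'e': node 12→14 (fail-walked)
i=36 'd': node 14→0 (fail-walked)
i=37 'e': node 0→13
i=38 'e': node 13→14
i=39 'b': node 14→1 (fail-walked)
i=40 'c': node 1→2  → match P2@[39:40]
i=41 'e': node 2→6 (fail-walked)
i=42 'e': node 6→7
i=43 'a': node 7→15 (fail-walked)  → match P4@[41:43],P5@[42:43]
i=44 'c': node 15→5 (fail-walked)
i=45 'e': node 5→6
i=46 'e': node 6→7
i=47 'a': node 7→15 (fail-walked)  → match P4@[45:47],P5@[46:47]
i=48 'e': node 15→13 (fail-walked)
i=49 'e': node 13→14
i=50 'a': node 14→15  → match P4@[48:50],P5@[49:50]
i=51 'e': node 15→13 (fail-walked)
i=52 'e': node 13→14
i=53 'a': node 14→15  → match P4@[51:53],P5@[52:53]
i=54 'c': node 15→5 (fail-walked)
i=55 'e': node 5→6

All matches (sorted): [[3,5],[9,3],[12,2],[14,0],[18,4],[18,5],[22,5],[29,1],[34,3],[40,2],[43,4],[43,5],[47,4],[47,5],[50,4],[50,5],[53,4],[53,5]]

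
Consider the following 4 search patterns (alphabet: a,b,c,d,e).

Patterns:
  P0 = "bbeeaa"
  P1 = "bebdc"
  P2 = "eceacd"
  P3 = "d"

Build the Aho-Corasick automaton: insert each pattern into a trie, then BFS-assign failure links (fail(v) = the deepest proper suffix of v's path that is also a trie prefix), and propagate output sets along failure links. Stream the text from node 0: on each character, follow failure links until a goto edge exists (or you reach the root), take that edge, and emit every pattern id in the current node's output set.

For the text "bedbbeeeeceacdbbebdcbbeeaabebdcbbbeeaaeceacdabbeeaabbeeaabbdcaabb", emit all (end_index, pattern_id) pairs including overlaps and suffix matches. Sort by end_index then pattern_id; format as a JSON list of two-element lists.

Build automaton:
Trie (insert patterns):
  n0 'ε': b→1 d→17 e→11
  n1 'b': b→2 e→7
  n2 'bb': e→3
  n3 'bbe': e→4
  n4 'bbee': a→5
  n5 'bbeea': a→6
  n6 'bbeeaa': ·  ←P0
  n7 'be': b→8
  n8 'beb': d→9
  n9 'bebd': c→10
  n10 'bebdc': ·  ←P1
  n11 'e': c→12
  n12 'ec': e→13
  n13 'ece': a→14
  n14 'ecea': c→15
  n15 'eceac': d→16
  n16 'eceacd': ·  ←P2
  n17 'd': ·  ←P3

BFS fail/out derivation:
  fail(1) 'b': from fail(0)=0 chase 'b': 0 ⇒ 0;  out=∅∪out(0)=∅
  fail(11) 'e': from fail(0)=0 chase 'e': 0 ⇒ 0;  out=∅∪out(0)=∅
  fail(17) 'd': from fail(0)=0 chase 'd': 0 ⇒ 0;  out={3}∪out(0)={3}
  fail(2) 'bb': from fail(1)=0 chase 'b': 0 ⇒ 1;  out=∅∪out(1)=∅
  fail(7) 'be': from fail(1)=0 chase 'e': 0 ⇒ 11;  out=∅∪out(11)=∅
  fail(12) 'ec': from fail(11)=0 chase 'c': 0 ⇒ 0;  out=∅∪out(0)=∅
  fail(3) 'bbe': from fail(2)=1 chase 'e': 1 ⇒ 7;  out=∅∪out(7)=∅
  fail(8) 'beb': from fail(7)=11 chase 'b': 11→0 ⇒ 1;  out=∅∪out(1)=∅
  fail(13) 'ece': from fail(12)=0 chase 'e': 0 ⇒ 11;  out=∅∪out(11)=∅
  fail(4) 'bbee': from fail(3)=7 chase 'e': 7→11→0 ⇒ 11;  out=∅∪out(11)=∅
  fail(9) 'bebd': from fail(8)=1 chase 'd': 1→0 ⇒ 17;  out=∅∪out(17)={3}
  fail(14) 'ecea': from fail(13)=11 chase 'a': 11→0 ⇒ 0;  out=∅∪out(0)=∅
  fail(5) 'bbeea': from fail(4)=11 chase 'a': 11→0 ⇒ 0;  out=∅∪out(0)=∅
  fail(10) 'bebdc': from fail(9)=17 chase 'c': 17→0 ⇒ 0;  out={1}∪out(0)={1}
  fail(15) 'eceac': from fail(14)=0 chase 'c': 0 ⇒ 0;  out=∅∪out(0)=∅
  fail(6) 'bbeeaa': from fail(5)=0 chase 'a': 0 ⇒ 0;  out={0}∪out(0)={0}
  fail(16) 'eceacd': from fail(15)=0 chase 'd': 0 ⇒ 17;  out={2}∪out(17)={2,3}

Text stream:
i=0 'b': node 0→1
i=1 'e': node 1→7
i=2 'd': node 7→17 (via fail)  ** P3@[2:2]
i=3 'b': node 17→1 (via fail)
i=4 'b': node 1→2
i=5 'e': node 2→3
i=6 'e': node 3→4
i=7 'e': node 4→11 (via fail)
i=8 'e': node 11→11 (via fail)
i=9 'c': node 11→12
i=10 'e': node 12→13
i=11 'a': node 13→14
i=12 'c': node 14→15
i=13 'd': node 15→16  ** P2@[8:13],P3@[13:13]
i=14 'b': node 16→1 (via fail)
i=15 'b': node 1→2
i=16 'e': node 2→3
i=17 'b': node 3→8 (via fail)
i=18 'd': node 8→9  ** P3@[18:18]
i=19 'c': node 9→10  ** P1@[15:19]
i=20 'b': node 10→1 (via fail)
i=21 'b': node 1→2
i=22 'e': node 2→3
i=23 'e': node 3→4
i=24 'a': node 4→5
i=25 'a': node 5→6  ** P0@[20:25]
i=26 'b': node 6→1 (via fail)
i=27 'e': node 1→7
i=28 'b': node 7→8
i=29 'd': node 8→9  ** P3@[29:29]
i=30 'c': node 9→10  ** P1@[26:30]
i=31 'b': node 10→1 (via fail)
i=32 'b': node 1→2
i=33 'b': node 2→2 (via fail)
i=34 'e': node 2→3
i=35 'e': node 3→4
i=36 'a': node 4→5
i=37 'a': node 5→6  ** P0@[32:37]
i=38 'e': node 6→11 (via fail)
i=39 'c': node 11→12
i=40 'e': node 12→13
i=41 'a': node 13→14
i=42 'c': node 14→15
i=43 'd': node 15→16  ** P2@[38:43],P3@[43:43]
i=44 'a': node 16→0 (via fail)
i=45 'b': node 0→1
i=46 'b': node 1→2
i=47 'e': node 2→3
i=48 'e': node 3→4
i=49 'a': node 4→5
i=50 'a': node 5→6  ** P0@[45:50]
i=51 'b': node 6→1 (via fail)
i=52 'b': node 1→2
i=53 'e': node 2→3
i=54 'e': node 3→4
i=55 'a': node 4→5
i=56 'a': node 5→6  ** P0@[51:56]
i=57 'b': node 6→1 (via fail)
i=58 'b': node 1→2
i=59 'd': node 2→17 (via fail)  ** P3@[59:59]
i=60 'c': node 17→0 (via fail)
i=61 'a': node 0→0
i=62 'a': node 0→0
i=63 'b': node 0→1
i=64 'b': node 1→2

Result: [[2,3],[13,2],[13,3],[18,3],[19,1],[25,0],[29,3],[30,1],[37,0],[43,2],[43,3],[50,0],[56,0],[59,3]]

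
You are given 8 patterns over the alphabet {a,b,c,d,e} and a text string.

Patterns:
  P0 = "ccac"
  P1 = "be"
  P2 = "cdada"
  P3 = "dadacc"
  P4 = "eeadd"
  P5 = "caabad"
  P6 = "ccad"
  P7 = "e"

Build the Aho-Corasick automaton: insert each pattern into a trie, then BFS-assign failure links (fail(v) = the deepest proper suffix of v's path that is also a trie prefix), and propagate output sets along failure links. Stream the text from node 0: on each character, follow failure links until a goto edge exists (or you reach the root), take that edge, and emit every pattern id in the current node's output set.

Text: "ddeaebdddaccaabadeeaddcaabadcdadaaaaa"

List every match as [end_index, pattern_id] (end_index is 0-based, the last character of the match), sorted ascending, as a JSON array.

Build:
Trie (insert patterns):
  0='ε' goto b→5 c→1 d→11 e→17
  1='c' goto a→22 c→2 d→7
  2='cc' goto a→3
  3='cca' goto c→4 d→27
  4='ccac' goto ·  [P0 ends]
  5='b' goto e→6
  6='be' goto ·  [P1 ends]
  7='cd' goto a→8
  8='cda' goto d→9
  9='cdad' goto a→10
  10='cdada' goto ·  [P2 ends]
  11='d' goto a→12
  12='da' goto d→13
  13='dad' goto a→14
  14='dada' goto c→15
  15='dadac' goto c→16
  16='dadacc' goto ·  [P3 ends]
  17='e' goto e→18  [P7 ends]
  18='ee' goto a→19
  19='eea' goto d→20
  20='eead' goto d→21
  21='eeadd' goto ·  [P4 ends]
  22='ca' goto a→23
  23='caa' goto b→24
  24='caab' goto a→25
  25='caaba' goto d→26
  26='caabad' goto ·  [P5 ends]
  27='ccad' goto ·  [P6 ends]

BFS fail/out derivation:
  fail(1) 'c': from fail(0)=0 chase 'c': 0 ⇒ 0;  out=∅∪out(0)=∅
  fail(5) 'b': from fail(0)=0 chase 'b': 0 ⇒ 0;  out=∅∪out(0)=∅
  fail(11) 'd': from fail(0)=0 chase 'd': 0 ⇒ 0;  out=∅∪out(0)=∅
  fail(17) 'e': from fail(0)=0 chase 'e': 0 ⇒ 0;  out={7}∪out(0)={7}
  fail(2) 'cc': from fail(1)=0 chase 'c': 0 ⇒ 1;  out=∅∪out(1)=∅
  fail(6) 'be': from fail(5)=0 chase 'e': 0 ⇒ 17;  out={1}∪out(17)={1,7}
  fail(7) 'cd': from fail(1)=0 chase 'd': 0 ⇒ 11;  out=∅∪out(11)=∅
  fail(12) 'da': from fail(11)=0 chase 'a': 0 ⇒ 0;  out=∅∪out(0)=∅
  fail(18) 'ee': from fail(17)=0 chase 'e': 0 ⇒ 17;  out=∅∪out(17)={7}
  fail(22) 'ca': from fail(1)=0 chase 'a': 0 ⇒ 0;  out=∅∪out(0)=∅
  fail(3) 'cca': from fail(2)=1 chase 'a': 1 ⇒ 22;  out=∅∪out(22)=∅
  fail(8) 'cda': from fail(7)=11 chase 'a': 11 ⇒ 12;  out=∅∪out(12)=∅
  fail(13) 'dad': from fail(12)=0 chase 'd': 0 ⇒ 11;  out=∅∪out(11)=∅
  fail(19) 'eea': from fail(18)=17 chase 'a': 17→0 ⇒ 0;  out=∅∪out(0)=∅
  fail(23) 'caa': from fail(22)=0 chase 'a': 0 ⇒ 0;  out=∅∪out(0)=∅
  fail(4) 'ccac': from fail(3)=22 chase 'c': 22→0 ⇒ 1;  out={0}∪out(1)={0}
  fail(9) 'cdad': from fail(8)=12 chase 'd': 12 ⇒ 13;  out=∅∪out(13)=∅
  fail(14) 'dada': from fail(13)=11 chase 'a': 11 ⇒ 12;  out=∅∪out(12)=∅
  fail(20) 'eead': from fail(19)=0 chase 'd': 0 ⇒ 11;  out=∅∪out(11)=∅
  fail(24) 'caab': from fail(23)=0 chase 'b': 0 ⇒ 5;  out=∅∪out(5)=∅
  fail(27) 'ccad': from fail(3)=22 chase 'd': 22→0 ⇒ 11;  out={6}∪out(11)={6}
  fail(10) 'cdada': from fail(9)=13 chase 'a': 13 ⇒ 14;  out={2}∪out(14)={2}
  fail(15) 'dadac': from fail(14)=12 chase 'c': 12→0 ⇒ 1;  out=∅∪out(1)=∅
  fail(21) 'eeadd': from fail(20)=11 chase 'd': 11→0 ⇒ 11;  out={4}∪out(11)={4}
  fail(25) 'caaba': from fail(24)=5 chase 'a': 5→0 ⇒ 0;  out=∅∪out(0)=∅
  fail(16) 'dadacc': from fail(15)=1 chase 'c': 1 ⇒ 2;  out={3}∪out(2)={3}
  fail(26) 'caabad': from fail(25)=0 chase 'd': 0 ⇒ 11;  out={5}∪out(11)={5}

Scan:
i=0 'd': node 0→11
i=1 'd': node 11→11 (via fail)
i=2 'e': node 11→17 (via fail)  ** P7@[2:2]
i=3 'a': node 17→0 (via fail)
i=4 'e': node 0→17  ** P7@[4:4]
i=5 'b': node 17→5 (via fail)
i=6 'd': node 5→11 (via fail)
i=7 'd': node 11→11 (via fail)
i=8 'd': node 11→11 (via fail)
i=9 'a': node 11→12
i=10 'c': node 12→1 (via fail)
i=11 'c': node 1→2
i=12 'a': node 2→3
i=13 'a': node 3→23 (via fail)
i=14 'b': node 23→24
i=15 'a': node 24→25
i=16 'd': node 25→26  ** P5@[11:16]
i=17 'e': node 26→17 (via fail)  ** P7@[17:17]
i=18 'e': node 17→18  ** P7@[18:18]
i=19 'a': node 18→19
i=20 'd': node 19→20
i=21 'd': node 20→21  ** P4@[17:21]
i=22 'c': node 21→1 (via fail)
i=23 'a': node 1→22
i=24 'a': node 22→23
i=25 'b': node 23→24
i=26 'a': node 24→25
i=27 'd': node 25→26  ** P5@[22:27]
i=28 'c': node 26→1 (via fail)
i=29 'd': node 1→7
i=30 'a': node 7→8
i=31 'd': node 8→9
i=32 'a': node 9→10  ** P2@[28:32]
i=33 'a': node 10→0 (via fail)
i=34 'a': node 0→0
i=35 'a': node 0→0
i=36 'a': node 0→0

Result: [[2,7],[4,7],[16,5],[17,7],[18,7],[21,4],[27,5],[32,2]]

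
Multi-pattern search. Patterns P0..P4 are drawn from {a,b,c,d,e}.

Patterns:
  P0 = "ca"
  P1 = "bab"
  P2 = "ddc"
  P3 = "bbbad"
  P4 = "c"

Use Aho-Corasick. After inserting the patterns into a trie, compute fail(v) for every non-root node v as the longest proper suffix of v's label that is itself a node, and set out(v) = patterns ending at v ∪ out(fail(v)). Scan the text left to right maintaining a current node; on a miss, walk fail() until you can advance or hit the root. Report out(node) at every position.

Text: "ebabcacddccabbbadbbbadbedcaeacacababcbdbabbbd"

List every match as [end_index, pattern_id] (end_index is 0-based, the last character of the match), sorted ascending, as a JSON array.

Build automaton:
Trie (insert patterns):
  n0 'ε': b→3 c→1 d→6
  n1 'c': a→2  ←P4
  n2 'ca': ·  ←P0
  n3 'b': a→4 b→9
  n4 'ba': b→5
  n5 'bab': ·  ←P1
  n6 'd': d→7
  n7 'dd': c→8
  n8 'ddc': ·  ←P2
  n9 'bb': b→10
  n10 'bbb': a→11
  n11 'bbba': d→12
  n12 'bbbad': ·  ←P3

BFS fail/out derivation:
  fail(1) 'c': from fail(0)=0 chase 'c': 0 ⇒ 0;  out={4}∪out(0)={4}
  fail(3) 'b': from fail(0)=0 chase 'b': 0 ⇒ 0;  out=∅∪out(0)=∅
  fail(6) 'd': from fail(0)=0 chase 'd': 0 ⇒ 0;  out=∅∪out(0)=∅
  fail(2) 'ca': from fail(1)=0 chase 'a': 0 ⇒ 0;  out={0}∪out(0)={0}
  fail(4) 'ba': from fail(3)=0 chase 'a': 0 ⇒ 0;  out=∅∪out(0)=∅
  fail(7) 'dd': from fail(6)=0 chase 'd': 0 ⇒ 6;  out=∅∪out(6)=∅
  fail(9) 'bb': from fail(3)=0 chase 'b': 0 ⇒ 3;  out=∅∪out(3)=∅
  fail(5) 'bab': from fail(4)=0 chase 'b': 0 ⇒ 3;  out={1}∪out(3)={1}
  fail(8) 'ddc': from fail(7)=6 chase 'c': 6→0 ⇒ 1;  out={2}∪out(1)={2,4}
  fail(10) 'bbb': from fail(9)=3 chase 'b': 3 ⇒ 9;  out=∅∪out(9)=∅
  fail(11) 'bbba': from fail(10)=9 chase 'a': 9→3 ⇒ 4;  out=∅∪out(4)=∅
  fail(12) 'bbbad': from fail(11)=4 chase 'd': 4→0 ⇒ 6;  out={3}∪out(6)={3}

Run:
[0] read 'e'  n0⇒n0
[1] read 'b'  n0⇒n3
[2] read 'a'  n3⇒n4
[3] read 'b'  n4⇒n5  emit P1@[1:3]
[4] read 'c'  n5⇒n1 ·f  emit P4@[4:4]
[5] read 'a'  n1⇒n2  emit P0@[4:5]
[6] read 'c'  n2⇒n1 ·f  emit P4@[6:6]
[7] read 'd'  n1⇒n6 ·f
[8] read 'd'  n6⇒n7
[9] read 'c'  n7⇒n8  emit P2@[7:9],P4@[9:9]
[10] read 'c'  n8⇒n1 ·f  emit P4@[10:10]
[11] read 'a'  n1⇒n2  emit P0@[10:11]
[12] read 'b'  n2⇒n3 ·f
[13] read 'b'  n3⇒n9
[14] read 'b'  n9⇒n10
[15] read 'a'  n10⇒n11
[16] read 'd'  n11⇒n12  emit P3@[12:16]
[17] read 'b'  n12⇒n3 ·f
[18] read 'b'  n3⇒n9
[19] read 'b'  n9⇒n10
[20] read 'a'  n10⇒n11
[21] read 'd'  n11⇒n12  emit P3@[17:21]
[22] read 'b'  n12⇒n3 ·f
[23] read 'e'  n3⇒n0 ·f
[24] read 'd'  n0⇒n6
[25] read 'c'  n6⇒n1 ·f  emit P4@[25:25]
[26] read 'a'  n1⇒n2  emit P0@[25:26]
[27] read 'e'  n2⇒n0 ·f
[28] read 'a'  n0⇒n0
[29] read 'c'  n0⇒n1  emit P4@[29:29]
[30] read 'a'  n1⇒n2  emit P0@[29:30]
[31] read 'c'  n2⇒n1 ·f  emit P4@[31:31]
[32] read 'a'  n1⇒n2  emit P0@[31:32]
[33] read 'b'  n2⇒n3 ·f
[34] read 'a'  n3⇒n4
[35] read 'b'  n4⇒n5  emit P1@[33:35]
[36] read 'c'  n5⇒n1 ·f  emit P4@[36:36]
[37] read 'b'  n1⇒n3 ·f
[38] read 'd'  n3⇒n6 ·f
[39] read 'b'  n6⇒n3 ·f
[40] read 'a'  n3⇒n4
[41] read 'b'  n4⇒n5  emit P1@[39:41]
[42] read 'b'  n5⇒n9 ·f
[43] read 'b'  n9⇒n10
[44] read 'd'  n10⇒n6 ·f

All matches (sorted): [[3,1],[4,4],[5,0],[6,4],[9,2],[9,4],[10,4],[11,0],[16,3],[21,3],[25,4],[26,0],[29,4],[30,0],[31,4],[32,0],[35,1],[36,4],[41,1]]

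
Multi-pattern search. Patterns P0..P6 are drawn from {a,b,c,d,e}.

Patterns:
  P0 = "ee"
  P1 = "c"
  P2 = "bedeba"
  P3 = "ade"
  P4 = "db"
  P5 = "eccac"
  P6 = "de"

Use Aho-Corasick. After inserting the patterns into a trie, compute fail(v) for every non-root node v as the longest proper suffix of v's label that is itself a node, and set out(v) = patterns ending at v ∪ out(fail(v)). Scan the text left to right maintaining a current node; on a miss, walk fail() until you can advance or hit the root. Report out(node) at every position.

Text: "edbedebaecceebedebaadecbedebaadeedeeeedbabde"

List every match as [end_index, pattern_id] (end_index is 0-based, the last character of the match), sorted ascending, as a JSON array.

Build automaton:
Trie nodes:
  0='ε' goto a→10 b→4 c→3 d→13 e→1
  1='e' goto c→15 e→2
  2='ee' goto ·  [P0 ends]
  3='c' goto ·  [P1 ends]
  4='b' goto e→5
  5='be' goto d→6
  6='bed' goto e→7
  7='bede' goto b→8
  8='bedeb' goto a→9
  9='bedeba' goto ·  [P2 ends]
  10='a' goto d→11
  11='ad' goto e→12
  12='ade' goto ·  [P3 ends]
  13='d' goto b→14 e→19
  14='db' goto ·  [P4 ends]
  15='ec' goto c→16
  16='ecc' goto a→17
  17='ecca' goto c→18
  18='eccac' goto ·  [P5 ends]
  19='de' goto ·  [P6 ends]

BFS fail/out derivation:
  fail(1) 'e': from fail(0)=0 chase 'e': 0 ⇒ 0;  out=∅∪out(0)=∅
  fail(3) 'c': from fail(0)=0 chase 'c': 0 ⇒ 0;  out={1}∪out(0)={1}
  fail(4) 'b': from fail(0)=0 chase 'b': 0 ⇒ 0;  out=∅∪out(0)=∅
  fail(10) 'a': from fail(0)=0 chase 'a': 0 ⇒ 0;  out=∅∪out(0)=∅
  fail(13) 'd': from fail(0)=0 chase 'd': 0 ⇒ 0;  out=∅∪out(0)=∅
  fail(2) 'ee': from fail(1)=0 chase 'e': 0 ⇒ 1;  out={0}∪out(1)={0}
  fail(5) 'be': from fail(4)=0 chase 'e': 0 ⇒ 1;  out=∅∪out(1)=∅
  fail(11) 'ad': from fail(10)=0 chase 'd': 0 ⇒ 13;  out=∅∪out(13)=∅
  fail(14) 'db': from fail(13)=0 chase 'b': 0 ⇒ 4;  out={4}∪out(4)={4}
  fail(15) 'ec': from fail(1)=0 chase 'c': 0 ⇒ 3;  out=∅∪out(3)={1}
  fail(19) 'de': from fail(13)=0 chase 'e': 0 ⇒ 1;  out={6}∪out(1)={6}
  fail(6) 'bed': from fail(5)=1 chase 'd': 1→0 ⇒ 13;  out=∅∪out(13)=∅
  fail(12) 'ade': from fail(11)=13 chase 'e': 13 ⇒ 19;  out={3}∪out(19)={3,6}
  fail(16) 'ecc': from fail(15)=3 chase 'c': 3→0 ⇒ 3;  out=∅∪out(3)={1}
  fail(7) 'bede': from fail(6)=13 chase 'e': 13 ⇒ 19;  out=∅∪out(19)={6}
  fail(17) 'ecca': from fail(16)=3 chase 'a': 3→0 ⇒ 10;  out=∅∪out(10)=∅
  fail(8) 'bedeb': from fail(7)=19 chase 'b': 19→1→0 ⇒ 4;  out=∅∪out(4)=∅
  fail(18) 'eccac': from fail(17)=10 chase 'c': 10→0 ⇒ 3;  out={5}∪out(3)={1,5}
  fail(9) 'bedeba': from fail(8)=4 chase 'a': 4→0 ⇒ 10;  out={2}∪out(10)={2}

Run:
pos 0 'e': at 1
pos 1 'd': at 13 (via fail)
pos 2 'b': at 14  emit P4@[1:2]
pos 3 'e': at 5 (via fail)
pos 4 'd': at 6
pos 5 'e': at 7  emit P6@[4:5]
pos 6 'b': at 8
pos 7 'a': at 9  emit P2@[2:7]
pos 8 'e': at 1 (via fail)
pos 9 'c': at 15  emit P1@[9:9]
pos 10 'c': at 16  emit P1@[10:10]
pos 11 'e': at 1 (via fail)
pos 12 'e': at 2  emit P0@[11:12]
pos 13 'b': at 4 (via fail)
pos 14 'e': at 5
pos 15 'd': at 6
pos 16 'e': at 7  emit P6@[15:16]
pos 17 'b': at 8
pos 18 'a': at 9  emit P2@[13:18]
pos 19 'a': at 10 (via fail)
pos 20 'd': at 11
pos 21 'e': at 12  emit P3@[19:21],P6@[20:21]
pos 22 'c': at 15 (via fail)  emit P1@[22:22]
pos 23 'b': at 4 (via fail)
pos 24 'e': at 5
pos 25 'd': at 6
pos 26 'e': at 7  emit P6@[25:26]
pos 27 'b': at 8
pos 28 'a': at 9  emit P2@[23:28]
pos 29 'a': at 10 (via fail)
pos 30 'd': at 11
pos 31 'e': at 12  emit P3@[29:31],P6@[30:31]
pos 32 'e': at 2 (via fail)  emit P0@[31:32]
pos 33 'd': at 13 (via fail)
pos 34 'e': at 19  emit P6@[33:34]
pos 35 'e': at 2 (via fail)  emit P0@[34:35]
pos 36 'e': at 2 (via fail)  emit P0@[35:36]
pos 37 'e': at 2 (via fail)  emit P0@[36:37]
pos 38 'd': at 13 (via fail)
pos 39 'b': at 14  emit P4@[38:39]
pos 40 'a': at 10 (via fail)
pos 41 'b': at 4 (via fail)
pos 42 'd': at 13 (via fail)
pos 43 'e': at 19  emit P6@[42:43]

Matches: [[2,4],[5,6],[7,2],[9,1],[10,1],[12,0],[16,6],[18,2],[21,3],[21,6],[22,1],[26,6],[28,2],[31,3],[31,6],[32,0],[34,6],[35,0],[36,0],[37,0],[39,4],[43,6]]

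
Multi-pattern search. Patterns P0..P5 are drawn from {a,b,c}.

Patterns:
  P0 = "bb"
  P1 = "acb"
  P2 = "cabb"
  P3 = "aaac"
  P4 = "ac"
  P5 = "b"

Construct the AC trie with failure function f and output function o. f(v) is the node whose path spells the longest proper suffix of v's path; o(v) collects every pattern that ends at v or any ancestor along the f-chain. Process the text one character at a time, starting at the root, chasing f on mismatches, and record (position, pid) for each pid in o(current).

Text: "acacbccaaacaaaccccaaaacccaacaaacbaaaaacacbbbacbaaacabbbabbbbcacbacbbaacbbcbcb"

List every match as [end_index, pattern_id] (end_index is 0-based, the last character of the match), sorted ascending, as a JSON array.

Build automaton:
Trie nodes:
  0='ε' goto a→3 b→1 c→6
  1='b' goto b→2  [P5 ends]
  2='bb' goto ·  [P0 ends]
  3='a' goto a→10 c→4
  4='ac' goto b→5  [P4 ends]
  5='acb' goto ·  [P1 ends]
  6='c' goto a→7
  7='ca' goto b→8
  8='cab' goto b→9
  9='cabb' goto ·  [P2 ends]
  10='aa' goto a→11
  11='aaa' goto c→12
  12='aaac' goto ·  [P3 ends]

BFS fail/out derivation:
  n1('b'): parent n0 fail=0; on 'b' 0 → fail=0;  out {5}∪∅={5}
  n3('a'): parent n0 fail=0; on 'a' 0 → fail=0;  out ∅∪∅=∅
  n6('c'): parent n0 fail=0; on 'c' 0 → fail=0;  out ∅∪∅=∅
  n2('bb'): parent n1 fail=0; on 'b' 0 → fail=1;  out {0}∪{5}={0,5}
  n4('ac'): parent n3 fail=0; on 'c' 0 → fail=6;  out {4}∪∅={4}
  n7('ca'): parent n6 fail=0; on 'a' 0 → fail=3;  out ∅∪∅=∅
  n10('aa'): parent n3 fail=0; on 'a' 0 → fail=3;  out ∅∪∅=∅
  n5('acb'): parent n4 fail=6; on 'b' 6→0 → fail=1;  out {1}∪{5}={1,5}
  n8('cab'): parent n7 fail=3; on 'b' 3→0 → fail=1;  out ∅∪{5}={5}
  n11('aaa'): parent n10 fail=3; on 'a' 3 → fail=10;  out ∅∪∅=∅
  n9('cabb'): parent n8 fail=1; on 'b' 1 → fail=2;  out {2}∪{0,5}={0,2,5}
  n12('aaac'): parent n11 fail=10; on 'c' 10→3 → fail=4;  out {3}∪{4}={3,4}

Run:
i=0 'a': node 0→3
i=1 'c': node 3→4  emit P4@[0:1]
i=2 'a': node 4→7 (via fail)
i=3 'c': node 7→4 (via fail)  emit P4@[2:3]
i=4 'b': node 4→5  emit P1@[2:4],P5@[4:4]
i=5 'c': node 5→6 (via fail)
i=6 'c': node 6→6 (via fail)
i=7 'a': node 6→7
i=8 'a': node 7→10 (via fail)
i=9 'a': node 10→11
i=10 'c': node 11→12  emit P3@[7:10],P4@[9:10]
i=11 'a': node 12→7 (via fail)
i=12 'a': node 7→10 (via fail)
i=13 'a': node 10→11
i=14 'c': node 11→12  emit P3@[11:14],P4@[13:14]
i=15 'c': node 12→6 (via fail)
i=16 'c': node 6→6 (via fail)
i=17 'c': node 6→6 (via fail)
i=18 'a': node 6→7
i=19 'a': node 7→10 (via fail)
i=20 'a': node 10→11
i=21 'a': node 11→11 (via fail)
i=22 'c': node 11→12  emit P3@[19:22],P4@[21:22]
i=23 'c': node 12→6 (via fail)
i=24 'c': node 6→6 (via fail)
i=25 'a': node 6→7
i=26 'a': node 7→10 (via fail)
i=27 'c': node 10→4 (via fail)  emit P4@[26:27]
i=28 'a': node 4→7 (via fail)
i=29 'a': node 7→10 (via fail)
i=30 'a': node 10→11
i=31 'c': node 11→12  emit P3@[28:31],P4@[30:31]
i=32 'b': node 12→5 (via fail)  emit P1@[30:32],P5@[32:32]
i=33 'a': node 5→3 (via fail)
i=34 'a': node 3→10
i=35 'a': node 10→11
i=36 'a': node 11→11 (via fail)
i=37 'a': node 11→11 (via fail)
i=38 'c': node 11→12  emit P3@[35:38],P4@[37:38]
i=39 'a': node 12→7 (via fail)
i=40 'c': node 7→4 (via fail)  emit P4@[39:40]
i=41 'b': node 4→5  emit P1@[39:41],P5@[41:41]
i=42 'b': node 5→2 (via fail)  emit P0@[41:42],P5@[42:42]
i=43 'b': node 2→2 (via fail)  emit P0@[42:43],P5@[43:43]
i=44 'a': node 2→3 (via fail)
i=45 'c': node 3→4  emit P4@[44:45]
i=46 'b': node 4→5  emit P1@[44:46],P5@[46:46]
i=47 'a': node 5→3 (via fail)
i=48 'a': node 3→10
i=49 'a': node 10→11
i=50 'c': node 11→12  emit P3@[47:50],P4@[49:50]
i=51 'a': node 12→7 (via fail)
i=52 'b': node 7→8  emit P5@[52:52]
i=53 'b': node 8→9  emit P0@[52:53],P2@[50:53],P5@[53:53]
i=54 'b': node 9→2 (via fail)  emit P0@[53:54],P5@[54:54]
i=55 'a': node 2→3 (via fail)
i=56 'b': node 3→1 (via fail)  emit P5@[56:56]
i=57 'b': node 1→2  emit P0@[56:57],P5@[57:57]
i=58 'b': node 2→2 (via fail)  emit P0@[57:58],P5@[58:58]
i=59 'b': node 2→2 (via fail)  emit P0@[58:59],P5@[59:59]
i=60 'c': node 2→6 (via fail)
i=61 'a': node 6→7
i=62 'c': node 7→4 (via fail)  emit P4@[61:62]
i=63 'b': node 4→5  emit P1@[61:63],P5@[63:63]
i=64 'a': node 5→3 (via fail)
i=65 'c': node 3→4  emit P4@[64:65]
i=66 'b': node 4→5  emit P1@[64:66],P5@[66:66]
i=67 'b': node 5→2 (via fail)  emit P0@[66:67],P5@[67:67]
i=68 'a': node 2→3 (via fail)
i=69 'a': node 3→10
i=70 'c': node 10→4 (via fail)  emit P4@[69:70]
i=71 'b': node 4→5  emit P1@[69:71],P5@[71:71]
i=72 'b': node 5→2 (via fail)  emit P0@[71:72],P5@[72:72]
i=73 'c': node 2→6 (via fail)
i=74 'b': node 6→1 (via fail)  emit P5@[74:74]
i=75 'c': node 1→6 (via fail)
i=76 'b': node 6→1 (via fail)  emit P5@[76:76]

Result: [[1,4],[3,4],[4,1],[4,5],[10,3],[10,4],[14,3],[14,4],[22,3],[22,4],[27,4],[31,3],[31,4],[32,1],[32,5],[38,3],[38,4],[40,4],[41,1],[41,5],[42,0],[42,5],[43,0],[43,5],[45,4],[46,1],[46,5],[50,3],[50,4],[52,5],[53,0],[53,2],[53,5],[54,0],[54,5],[56,5],[57,0],[57,5],[58,0],[58,5],[59,0],[59,5],[62,4],[63,1],[63,5],[65,4],[66,1],[66,5],[67,0],[67,5],[70,4],[71,1],[71,5],[72,0],[72,5],[74,5],[76,5]]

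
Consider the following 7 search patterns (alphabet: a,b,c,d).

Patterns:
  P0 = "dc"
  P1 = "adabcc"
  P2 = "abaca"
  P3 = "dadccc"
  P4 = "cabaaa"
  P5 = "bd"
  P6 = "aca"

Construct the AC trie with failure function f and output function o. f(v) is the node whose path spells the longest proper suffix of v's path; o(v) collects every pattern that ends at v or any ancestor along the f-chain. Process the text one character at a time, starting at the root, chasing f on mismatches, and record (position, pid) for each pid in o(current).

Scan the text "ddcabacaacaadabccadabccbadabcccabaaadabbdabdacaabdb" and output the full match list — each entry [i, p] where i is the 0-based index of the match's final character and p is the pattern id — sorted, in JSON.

Build:
Trie (insert patterns):
  n0 'ε': a→3 b→24 c→18 d→1
  n1 'd': a→13 c→2
  n2 'dc': ·  [P0 ends]
  n3 'a': b→9 c→26 d→4
  n4 'ad': a→5
  n5 'ada': b→6
  n6 'adab': c→7
  n7 'adabc': c→8
  n8 'adabcc': ·  [P1 ends]
  n9 'ab': a→10
  n10 'aba': c→11
  n11 'abac': a→12
  n12 'abaca': ·  [P2 ends]
  n13 'da': d→14
  n14 'dad': c→15
  n15 'dadc': c→16
  n16 'dadcc': c→17
  n17 'dadccc': ·  [P3 ends]
  n18 'c': a→19
  n19 'ca': b→20
  n20 'cab': a→21
  n21 'caba': a→22
  n22 'cabaa': a→23
  n23 'cabaaa': ·  [P4 ends]
  n24 'b': d→25
  n25 'bd': ·  [P5 ends]
  n26 'ac': a→27
  n27 'aca': ·  [P6 ends]

Failure links (BFS by depth):
  n1('d'): parent n0 fail=0; on 'd' 0 → fail=0;  out ∅∪∅=∅
  n3('a'): parent n0 fail=0; on 'a' 0 → fail=0;  out ∅∪∅=∅
  n18('c'): parent n0 fail=0; on 'c' 0 → fail=0;  out ∅∪∅=∅
  n24('b'): parent n0 fail=0; on 'b' 0 → fail=0;  out ∅∪∅=∅
  n2('dc'): parent n1 fail=0; on 'c' 0 → fail=18;  out {0}∪∅={0}
  n4('ad'): parent n3 fail=0; on 'd' 0 → fail=1;  out ∅∪∅=∅
  n9('ab'): parent n3 fail=0; on 'b' 0 → fail=24;  out ∅∪∅=∅
  n13('da'): parent n1 fail=0; on 'a' 0 → fail=3;  out ∅∪∅=∅
  n19('ca'): parent n18 fail=0; on 'a' 0 → fail=3;  out ∅∪∅=∅
  n25('bd'): parent n24 fail=0; on 'd' 0 → fail=1;  out {5}∪∅={5}
  n26('ac'): parent n3 fail=0; on 'c' 0 → fail=18;  out ∅∪∅=∅
  n5('ada'): parent n4 fail=1; on 'a' 1 → fail=13;  out ∅∪∅=∅
  n10('aba'): parent n9 fail=24; on 'a' 24→0 → fail=3;  out ∅∪∅=∅
  n14('dad'): parent n13 fail=3; on 'd' 3 → fail=4;  out ∅∪∅=∅
  n20('cab'): parent n19 fail=3; on 'b' 3 → fail=9;  out ∅∪∅=∅
  n27('aca'): parent n26 fail=18; on 'a' 18 → fail=19;  out {6}∪∅={6}
  n6('adab'): parent n5 fail=13; on 'b' 13→3 → fail=9;  out ∅∪∅=∅
  n11('abac'): parent n10 fail=3; on 'c' 3 → fail=26;  out ∅∪∅=∅
  n15('dadc'): parent n14 fail=4; on 'c' 4→1 → fail=2;  out ∅∪{0}={0}
  n21('caba'): parent n20 fail=9; on 'a' 9 → fail=10;  out ∅∪∅=∅
  n7('adabc'): parent n6 fail=9; on 'c' 9→24→0 → fail=18;  out ∅∪∅=∅
  n12('abaca'): parent n11 fail=26; on 'a' 26 → fail=27;  out {2}∪{6}={2,6}
  n16('dadcc'): parent n15 fail=2; on 'c' 2→18→0 → fail=18;  out ∅∪∅=∅
  n22('cabaa'): parent n21 fail=10; on 'a' 10→3→0 → fail=3;  out ∅∪∅=∅
  n8('adabcc'): parent n7 fail=18; on 'c' 18→0 → fail=18;  out {1}∪∅={1}
  n17('dadccc'): parent n16 fail=18; on 'c' 18→0 → fail=18;  out {3}∪∅={3}
  n23('cabaaa'): parent n22 fail=3; on 'a' 3→0 → fail=3;  out {4}∪∅={4}

Text stream:
i=0 'd': node 0→1
i=1 'd': node 1→1 (fail-walked)
i=2 'c': node 1→2  emit P0@[1:2]
i=3 'a': node 2→19 (fail-walked)
i=4 'b': node 19→20
i=5 'a': node 20→21
i=6 'c': node 21→11 (fail-walked)
i=7 'a': node 11→12  emit P2@[3:7],P6@[5:7]
i=8 'a': node 12→3 (fail-walked)
i=9 'c': node 3→26
i=10 'a': node 26→27  emit P6@[8:10]
i=11 'a': node 27→3 (fail-walked)
i=12 'd': node 3→4
i=13 'a': node 4→5
i=14 'b': node 5→6
i=15 'c': node 6→7
i=16 'c': node 7→8  emit P1@[11:16]
i=17 'a': node 8→19 (fail-walked)
i=18 'd': node 19→4 (fail-walked)
i=19 'a': node 4→5
i=20 'b': node 5→6
i=21 'c': node 6→7
i=22 'c': node 7→8  emit P1@[17:22]
i=23 'b': node 8→24 (fail-walked)
i=24 'a': node 24→3 (fail-walked)
i=25 'd': node 3→4
i=26 'a': node 4→5
i=27 'b': node 5→6
i=28 'c': node 6→7
i=29 'c': node 7→8  emit P1@[24:29]
i=30 'c': node 8→18 (fail-walked)
i=31 'a': node 18→19
i=32 'b': node 19→20
i=33 'a': node 20→21
i=34 'a': node 21→22
i=35 'a': node 22→23  emit P4@[30:35]
i=36 'd': node 23→4 (fail-walked)
i=37 'a': node 4→5
i=38 'b': node 5→6
i=39 'b': node 6→24 (fail-walked)
i=40 'd': node 24→25  emit P5@[39:40]
i=41 'a': node 25→13 (fail-walked)
i=42 'b': node 13→9 (fail-walked)
i=43 'd': node 9→25 (fail-walked)  emit P5@[42:43]
i=44 'a': node 25→13 (fail-walked)
i=45 'c': node 13→26 (fail-walked)
i=46 'a': node 26→27  emit P6@[44:46]
i=47 'a': node 27→3 (fail-walked)
i=48 'b': node 3→9
i=49 'd': node 9→25 (fail-walked)  emit P5@[48:49]
i=50 'b': node 25→24 (fail-walked)

Matches: [[2,0],[7,2],[7,6],[10,6],[16,1],[22,1],[29,1],[35,4],[40,5],[43,5],[46,6],[49,5]]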